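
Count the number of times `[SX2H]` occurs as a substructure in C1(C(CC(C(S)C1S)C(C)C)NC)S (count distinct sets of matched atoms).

[SX2H] is the SMARTS for a thiol: an aliphatic sulfur with two connections, one being H.
The molecule carries 3 separate instances of a thiol (-SH) meeting every constraint; each maps to a distinct set of atoms, giving 3 matches.

3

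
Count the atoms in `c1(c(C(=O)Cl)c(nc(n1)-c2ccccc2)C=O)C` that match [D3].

6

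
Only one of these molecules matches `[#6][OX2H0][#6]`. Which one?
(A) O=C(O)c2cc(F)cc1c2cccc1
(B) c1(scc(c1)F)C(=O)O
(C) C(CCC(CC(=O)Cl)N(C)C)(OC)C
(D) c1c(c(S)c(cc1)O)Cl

C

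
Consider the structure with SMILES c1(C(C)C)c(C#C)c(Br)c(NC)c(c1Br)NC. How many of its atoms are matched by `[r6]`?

Check the 17 heavy atoms by environment: 6× c (aromatic, in 6-ring) → match; 7× C (acyclic) → no; 2× N (acyclic) → no; 2× Br (acyclic) → no.
That gives 6 matching atoms.

6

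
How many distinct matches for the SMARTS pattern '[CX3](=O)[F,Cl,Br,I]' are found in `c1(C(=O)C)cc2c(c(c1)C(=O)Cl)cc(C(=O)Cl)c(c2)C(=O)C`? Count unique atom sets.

2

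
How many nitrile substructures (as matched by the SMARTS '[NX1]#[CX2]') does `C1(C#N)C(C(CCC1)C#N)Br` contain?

[NX1]#[CX2] is the SMARTS for a nitrile: a nitrogen triple-bonded to a two-connected carbon.
The molecule carries 2 separate instances of a nitrile (-C#N) meeting every constraint; each maps to a distinct set of atoms, giving 2 matches.

2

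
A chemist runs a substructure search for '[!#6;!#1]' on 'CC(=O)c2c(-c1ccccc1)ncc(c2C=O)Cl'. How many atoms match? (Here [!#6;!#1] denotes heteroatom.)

4

Check the 18 heavy atoms by environment: 1× n (aromatic) → match; 11× c (aromatic) → no; 3× C → no; 2× O → match; 1× Cl → match.
Summing the matching environments: 1 + 2 + 1 = 4 matching atoms.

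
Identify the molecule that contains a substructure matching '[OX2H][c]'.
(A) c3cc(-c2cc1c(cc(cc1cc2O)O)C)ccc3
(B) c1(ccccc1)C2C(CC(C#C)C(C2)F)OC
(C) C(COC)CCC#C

A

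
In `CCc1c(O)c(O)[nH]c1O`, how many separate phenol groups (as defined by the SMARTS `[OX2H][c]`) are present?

3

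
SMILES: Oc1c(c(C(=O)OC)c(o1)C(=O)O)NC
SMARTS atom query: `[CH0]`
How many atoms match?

2

Check the 15 heavy atoms by environment: 1× o (aromatic, H0) → no; 4× c (aromatic, H0) → no; 2× C (H0) → match; 3× O (H0) → no; 2× O (H1) → no; 2× C (H3) → no; 1× N (H1) → no.
That gives 2 matching atoms.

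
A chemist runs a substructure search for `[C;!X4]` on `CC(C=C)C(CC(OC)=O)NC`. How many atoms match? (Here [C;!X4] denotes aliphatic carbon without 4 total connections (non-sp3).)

The query [C;!X4] means: aliphatic carbon that does not have four total connections.
Check the 12 heavy atoms by environment: 6× C (X4) → no; 3× C (X3) → match; 1× N (X3) → no; 1× O (X1) → no; 1× O (X2) → no.
That gives 3 matching atoms.

3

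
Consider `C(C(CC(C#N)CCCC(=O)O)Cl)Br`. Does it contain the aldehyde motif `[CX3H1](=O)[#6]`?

No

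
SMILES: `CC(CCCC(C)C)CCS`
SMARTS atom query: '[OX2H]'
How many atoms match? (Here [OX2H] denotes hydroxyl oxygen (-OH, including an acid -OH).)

0

The query [OX2H] means: aliphatic oxygen with two connections, one of which is H — an -OH oxygen.
Check the 11 heavy atoms by environment: 5× C (H2, X4) → no; 2× C (H1, X4) → no; 1× S (H1, X2) → no; 3× C (H3, X4) → no.
No environment satisfies the query, so 0 matching atoms.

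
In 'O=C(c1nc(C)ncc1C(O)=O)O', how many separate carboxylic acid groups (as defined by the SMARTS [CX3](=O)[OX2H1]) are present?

[CX3](=O)[OX2H1] is the SMARTS for a carboxylic acid: an sp2 carbon double-bonded to O and single-bonded to an -OH oxygen.
The molecule carries 2 separate instances of a carboxylic acid group (-C(=O)OH) meeting every constraint; each maps to a distinct set of atoms, giving 2 matches.

2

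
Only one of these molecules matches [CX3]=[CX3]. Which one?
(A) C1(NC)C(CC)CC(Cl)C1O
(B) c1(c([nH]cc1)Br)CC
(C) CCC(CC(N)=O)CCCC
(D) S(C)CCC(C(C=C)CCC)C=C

[CX3]=[CX3] describes a non-aromatic C=C double bond between two sp2 carbons (an alkene).
(A) has an ethyl group (-CH2CH3) but its C-C bond is a single bond between CX4 carbons, not CX3=CX3.
(B) has an ethyl group (-CH2CH3) but its C-C bond is a single bond between CX4 carbons, not CX3=CX3.
(C) has an ethyl group (-CH2CH3) but its C-C bond is a single bond between CX4 carbons, not CX3=CX3.
(D) contains a vinyl group (-CH=CH2), which satisfies every atom and bond constraint.
So the answer is (D).

D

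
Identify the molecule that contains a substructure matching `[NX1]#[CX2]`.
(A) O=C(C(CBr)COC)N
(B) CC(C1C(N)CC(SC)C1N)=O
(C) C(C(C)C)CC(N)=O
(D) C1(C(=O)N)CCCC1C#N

[NX1]#[CX2] describes a nitrogen triple-bonded to a two-connected carbon (a nitrile).
(A) has a primary amide (-C(=O)NH2) but the nitrogen is NX3, not NX1.
(B) has a primary amino group (-NH2) but the nitrogen is NX3 (three connections), not NX1 triple-bonded.
(C) has a primary amide (-C(=O)NH2) but the nitrogen is NX3, not NX1.
(D) contains a nitrile (-C#N), which satisfies every atom and bond constraint.
So the answer is (D).

D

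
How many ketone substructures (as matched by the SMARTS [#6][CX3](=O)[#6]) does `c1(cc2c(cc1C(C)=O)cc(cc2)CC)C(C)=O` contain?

[#6][CX3](=O)[#6] is the SMARTS for a ketone: a carbonyl carbon (no H) flanked by two carbons.
The molecule carries 2 separate instances of an acetyl/ketone group (-C(=O)CH3) meeting every constraint; each maps to a distinct set of atoms, giving 2 matches.

2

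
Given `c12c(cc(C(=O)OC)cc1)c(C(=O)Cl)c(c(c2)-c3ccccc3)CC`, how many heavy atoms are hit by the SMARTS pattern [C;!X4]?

The query [C;!X4] means: aliphatic carbon that does not have four total connections.
Check the 25 heavy atoms by environment: 16× c (aromatic, X3) → no; 2× C (X3) → match; 2× O (X1) → no; 1× Cl (X1) → no; 3× C (X4) → no; 1× O (X2) → no.
That gives 2 matching atoms.

2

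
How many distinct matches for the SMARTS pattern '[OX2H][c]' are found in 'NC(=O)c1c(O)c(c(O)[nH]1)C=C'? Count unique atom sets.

2

[OX2H][c] is the SMARTS for a phenol: a hydroxyl oxygen attached to an aromatic carbon.
The molecule carries 2 separate instances of a hydroxyl group (-OH) meeting every constraint; each maps to a distinct set of atoms, giving 2 matches.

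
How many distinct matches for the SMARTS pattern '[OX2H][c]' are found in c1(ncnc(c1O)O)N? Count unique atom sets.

[OX2H][c] is the SMARTS for a phenol: a hydroxyl oxygen attached to an aromatic carbon.
The molecule carries 2 separate instances of a hydroxyl group (-OH) meeting every constraint; each maps to a distinct set of atoms, giving 2 matches.

2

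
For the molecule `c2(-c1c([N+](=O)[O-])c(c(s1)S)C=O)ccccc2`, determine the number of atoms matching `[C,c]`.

The query [C,c] means: comma = OR; matches aliphatic or aromatic carbon — same as #6.
Check the 17 heavy atoms by environment: 1× s (aromatic) → no; 10× c (aromatic) → match; 1× C → match; 2× O → no; 1× N (charge +1) → no; 1× O (charge -1) → no; 1× S → no.
Summing the matching environments: 10 + 1 = 11 matching atoms.

11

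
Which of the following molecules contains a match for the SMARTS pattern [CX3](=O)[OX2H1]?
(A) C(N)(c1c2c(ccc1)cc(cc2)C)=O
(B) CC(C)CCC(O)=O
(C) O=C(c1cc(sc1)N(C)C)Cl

B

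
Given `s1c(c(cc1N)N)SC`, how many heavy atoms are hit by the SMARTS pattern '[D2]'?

The query [D2] means: atom with exactly two heavy-atom neighbours.
Check the 9 heavy atoms by environment: 1× s (aromatic, D2) → match; 3× c (aromatic, D3) → no; 1× c (aromatic, D2) → match; 2× N (D1) → no; 1× S (D2) → match; 1× C (D1) → no.
Summing the matching environments: 1 + 1 + 1 = 3 matching atoms.

3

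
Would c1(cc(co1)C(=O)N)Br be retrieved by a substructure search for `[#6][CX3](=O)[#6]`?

No

The pattern [#6][CX3](=O)[#6] describes a carbonyl carbon (no H) flanked by two carbons — a ketone.
The closest candidate here is a primary amide (-C(=O)NH2), but one neighbour of the carbonyl carbon is N, not C. No other fragment satisfies the full query, so there is no match.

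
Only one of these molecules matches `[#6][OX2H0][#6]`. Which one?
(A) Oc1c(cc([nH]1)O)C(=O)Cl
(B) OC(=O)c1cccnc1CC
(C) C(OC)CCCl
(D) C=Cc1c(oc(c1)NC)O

[#6][OX2H0][#6] describes an aliphatic oxygen bridging two carbons with no H on the oxygen (an ether).
(A) has a hydroxyl group (-OH) but the oxygen has H1, not H0 bridging two carbons.
(B) has a carboxylic acid group (-C(=O)OH) but the -OH oxygen has H1; the =O is OX1, not OX2.
(C) contains a methoxy ether (-OCH3), which satisfies every atom and bond constraint.
(D) has a hydroxyl group (-OH) but the oxygen has H1, not H0 bridging two carbons.
So the answer is (C).

C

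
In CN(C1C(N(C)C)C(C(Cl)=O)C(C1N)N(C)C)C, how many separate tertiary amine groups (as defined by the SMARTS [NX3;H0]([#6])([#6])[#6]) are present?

3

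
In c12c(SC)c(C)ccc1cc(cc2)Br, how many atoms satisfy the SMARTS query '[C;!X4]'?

0

The query [C;!X4] means: aliphatic carbon that does not have four total connections.
Check the 14 heavy atoms by environment: 10× c (aromatic, X3) → no; 1× S (X2) → no; 2× C (X4) → no; 1× Br (X1) → no.
No environment satisfies the query, so 0 matching atoms.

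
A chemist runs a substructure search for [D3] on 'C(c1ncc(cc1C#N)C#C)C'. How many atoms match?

3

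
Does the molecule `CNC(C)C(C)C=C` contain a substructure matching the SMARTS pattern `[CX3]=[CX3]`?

Yes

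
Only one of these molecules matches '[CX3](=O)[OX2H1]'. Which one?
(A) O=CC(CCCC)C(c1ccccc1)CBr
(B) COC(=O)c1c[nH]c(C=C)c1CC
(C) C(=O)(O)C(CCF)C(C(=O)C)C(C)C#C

C

[CX3](=O)[OX2H1] describes an sp2 carbon double-bonded to O and single-bonded to an -OH oxygen (a carboxylic acid).
(A) has an aldehyde (-CHO) but there is no singly-bonded oxygen on the carbonyl carbon.
(B) has a methyl-ester group (-C(=O)OCH3) but the singly-bonded O has no H (OX2H0, not OX2H1).
(C) contains a carboxylic acid group (-C(=O)OH), which satisfies every atom and bond constraint.
So the answer is (C).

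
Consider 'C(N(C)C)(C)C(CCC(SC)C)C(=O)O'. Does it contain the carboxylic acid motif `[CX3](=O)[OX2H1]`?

The pattern [CX3](=O)[OX2H1] describes an sp2 carbon double-bonded to O and single-bonded to an -OH oxygen — a carboxylic acid.
The molecule carries a carboxylic acid group (-C(=O)OH), whose atoms satisfy every constraint of the query, so the pattern matches.

Yes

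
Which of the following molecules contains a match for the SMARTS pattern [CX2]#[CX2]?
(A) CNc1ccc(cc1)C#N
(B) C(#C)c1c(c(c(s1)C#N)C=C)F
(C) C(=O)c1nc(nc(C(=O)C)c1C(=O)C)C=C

[CX2]#[CX2] describes a carbon-carbon triple bond (an alkyne).
(A) has a nitrile (-C#N) but the triple bond is C#N, not C#C.
(B) contains an ethynyl group (-C#CH), which satisfies every atom and bond constraint.
(C) has a vinyl group (-CH=CH2) but the C=C is a double bond; both carbons are CX3, not CX2.
So the answer is (B).

B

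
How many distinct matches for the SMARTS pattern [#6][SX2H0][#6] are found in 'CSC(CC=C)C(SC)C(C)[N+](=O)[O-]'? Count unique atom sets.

[#6][SX2H0][#6] is the SMARTS for a thioether: an aliphatic sulfur bridging two carbons with no H on the sulfur.
The molecule carries 2 separate instances of a methylthio ether (-SCH3) meeting every constraint; each maps to a distinct set of atoms, giving 2 matches.

2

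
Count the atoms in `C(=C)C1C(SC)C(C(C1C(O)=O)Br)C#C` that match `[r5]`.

The query [r5] means: r5 matches atoms in a five-membered ring.
Check the 15 heavy atoms by environment: 5× C (in 5-ring) → match; 1× S (acyclic) → no; 6× C (acyclic) → no; 1× Br (acyclic) → no; 2× O (acyclic) → no.
That gives 5 matching atoms.

5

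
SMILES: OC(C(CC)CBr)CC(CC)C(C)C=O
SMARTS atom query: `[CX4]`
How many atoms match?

The query [CX4] means: C with X4: aliphatic carbon with exactly 4 total connections (bonds + H).
Check the 15 heavy atoms by environment: 11× C (X4) → match; 1× O (X2) → no; 1× Br (X1) → no; 1× C (X3) → no; 1× O (X1) → no.
That gives 11 matching atoms.

11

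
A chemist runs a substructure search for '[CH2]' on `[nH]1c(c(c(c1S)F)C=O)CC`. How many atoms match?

The query [CH2] means: aliphatic carbon with exactly two hydrogens.
Check the 11 heavy atoms by environment: 1× n (aromatic, H1) → no; 4× c (aromatic, H0) → no; 1× F (H0) → no; 1× S (H1) → no; 1× C (H2) → match; 1× C (H3) → no; 1× C (H1) → no; 1× O (H0) → no.
That gives 1 matching atom.

1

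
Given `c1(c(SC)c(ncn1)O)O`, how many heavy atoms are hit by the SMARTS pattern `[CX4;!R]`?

1

The query [CX4;!R] means: aliphatic carbon with four total connections, not in a ring.
Check the 10 heavy atoms by environment: 2× n (aromatic, X2, in 6-ring) → no; 4× c (aromatic, X3, in 6-ring) → no; 1× S (X2, acyclic) → no; 1× C (X4, acyclic) → match; 2× O (X2, acyclic) → no.
That gives 1 matching atom.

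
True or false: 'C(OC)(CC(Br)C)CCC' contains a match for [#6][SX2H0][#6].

False

The pattern [#6][SX2H0][#6] describes an aliphatic sulfur bridging two carbons with no H on the sulfur — a thioether.
The closest candidate here is a methoxy ether (-OCH3), but the bridging atom is O, not S. No other fragment satisfies the full query, so there is no match.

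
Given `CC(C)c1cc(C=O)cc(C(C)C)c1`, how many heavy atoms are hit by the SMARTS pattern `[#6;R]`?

The query [#6;R] means: carbon that is part of a ring.
Check the 14 heavy atoms by environment: 6× c (aromatic, in 6-ring) → match; 7× C (acyclic) → no; 1× O (acyclic) → no.
That gives 6 matching atoms.

6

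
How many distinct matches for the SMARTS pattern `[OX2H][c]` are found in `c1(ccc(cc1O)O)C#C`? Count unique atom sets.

2

[OX2H][c] is the SMARTS for a phenol: a hydroxyl oxygen attached to an aromatic carbon.
The molecule carries 2 separate instances of a hydroxyl group (-OH) meeting every constraint; each maps to a distinct set of atoms, giving 2 matches.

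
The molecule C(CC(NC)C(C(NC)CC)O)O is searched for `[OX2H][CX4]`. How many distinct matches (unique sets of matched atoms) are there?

2

[OX2H][CX4] is the SMARTS for an aliphatic alcohol: a hydroxyl oxygen bound to an sp3 (X4) carbon.
The molecule carries 2 separate instances of a hydroxyl group (-OH) meeting every constraint; each maps to a distinct set of atoms, giving 2 matches.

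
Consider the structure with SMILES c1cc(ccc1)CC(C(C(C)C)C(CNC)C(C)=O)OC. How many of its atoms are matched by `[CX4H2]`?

2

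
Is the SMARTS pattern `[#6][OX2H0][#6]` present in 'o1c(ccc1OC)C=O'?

The pattern [#6][OX2H0][#6] describes an aliphatic oxygen bridging two carbons with no H on the oxygen — an ether.
The molecule carries a methoxy ether (-OCH3), whose atoms satisfy every constraint of the query, so the pattern matches.

Yes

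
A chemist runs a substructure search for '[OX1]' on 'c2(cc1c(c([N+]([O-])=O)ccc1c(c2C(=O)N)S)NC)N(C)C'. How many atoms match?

The query [OX1] means: aliphatic oxygen with one total connection — typically a carbonyl =O or an oxide.
Check the 22 heavy atoms by environment: 10× c (aromatic, X3) → no; 1× N (charge +1, X3) → no; 1× O (charge -1, X1) → match; 2× O (X1) → match; 1× S (X2) → no; 1× C (X3) → no; 3× N (X3) → no; 3× C (X4) → no.
Summing the matching environments: 1 + 2 = 3 matching atoms.

3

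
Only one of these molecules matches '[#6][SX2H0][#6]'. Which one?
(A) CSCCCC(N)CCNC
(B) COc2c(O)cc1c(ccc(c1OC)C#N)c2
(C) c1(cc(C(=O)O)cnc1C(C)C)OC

A

[#6][SX2H0][#6] describes an aliphatic sulfur bridging two carbons with no H on the sulfur (a thioether).
(A) contains a methylthio ether (-SCH3), which satisfies every atom and bond constraint.
(B) has a methoxy ether (-OCH3) but the bridging atom is O, not S.
(C) has a methoxy ether (-OCH3) but the bridging atom is O, not S.
So the answer is (A).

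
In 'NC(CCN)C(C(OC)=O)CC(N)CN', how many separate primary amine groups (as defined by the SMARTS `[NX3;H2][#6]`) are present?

4

[NX3;H2][#6] is the SMARTS for a primary amine: a trivalent nitrogen with two H attached to carbon.
The molecule carries 4 separate instances of a primary amino group (-NH2) meeting every constraint; each maps to a distinct set of atoms, giving 4 matches.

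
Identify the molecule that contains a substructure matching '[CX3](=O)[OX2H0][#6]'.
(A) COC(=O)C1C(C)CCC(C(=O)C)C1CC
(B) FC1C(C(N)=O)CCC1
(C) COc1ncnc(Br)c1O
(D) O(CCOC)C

A

[CX3](=O)[OX2H0][#6] describes a carbonyl carbon bonded to an oxygen that is itself bonded to carbon (no H on that O) (an ester).
(A) contains a methyl-ester group (-C(=O)OCH3), which satisfies every atom and bond constraint.
(B) has a primary amide (-C(=O)NH2) but the carbonyl is bonded to N, not to an O-C linkage.
(C) has a methoxy ether (-OCH3) but the ether oxygen is not adjacent to a C=O carbon.
(D) has a methoxy ether (-OCH3) but the ether oxygen is not adjacent to a C=O carbon.
So the answer is (A).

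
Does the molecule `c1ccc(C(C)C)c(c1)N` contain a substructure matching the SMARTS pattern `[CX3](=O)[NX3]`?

No

The pattern [CX3](=O)[NX3] describes a carbonyl carbon bonded to a trivalent nitrogen — an amide.
The closest candidate here is a primary amino group (-NH2), but the -NH2 is not attached to a carbonyl carbon. No other fragment satisfies the full query, so there is no match.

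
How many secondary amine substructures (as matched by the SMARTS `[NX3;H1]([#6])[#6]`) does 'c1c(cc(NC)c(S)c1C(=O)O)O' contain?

[NX3;H1]([#6])[#6] is the SMARTS for a secondary amine: a trivalent nitrogen with one H, bonded to two carbons.
Exactly one fragment in the molecule meets all constraints, giving 1 match.

1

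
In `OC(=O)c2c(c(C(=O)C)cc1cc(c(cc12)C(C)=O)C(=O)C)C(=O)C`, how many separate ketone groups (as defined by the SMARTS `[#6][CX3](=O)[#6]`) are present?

[#6][CX3](=O)[#6] is the SMARTS for a ketone: a carbonyl carbon (no H) flanked by two carbons.
The molecule carries 4 separate instances of an acetyl/ketone group (-C(=O)CH3) meeting every constraint; each maps to a distinct set of atoms, giving 4 matches.

4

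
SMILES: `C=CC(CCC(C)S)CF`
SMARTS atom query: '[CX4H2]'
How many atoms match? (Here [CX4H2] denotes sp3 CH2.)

3

The query [CX4H2] means: sp3 carbon (X4) with exactly two hydrogens.
Check the 10 heavy atoms by environment: 3× C (H2, X4) → match; 2× C (H1, X4) → no; 1× C (H3, X4) → no; 1× S (H1, X2) → no; 1× C (H1, X3) → no; 1× C (H2, X3) → no; 1× F (H0, X1) → no.
That gives 3 matching atoms.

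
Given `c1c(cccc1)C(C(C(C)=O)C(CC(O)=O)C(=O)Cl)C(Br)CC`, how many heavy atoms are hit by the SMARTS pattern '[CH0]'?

3

The query [CH0] means: aliphatic carbon with no attached hydrogen.
Check the 23 heavy atoms by environment: 2× C (H2) → no; 4× C (H1) → no; 1× c (aromatic, H0) → no; 5× c (aromatic, H1) → no; 2× C (H3) → no; 1× Br (H0) → no; 3× C (H0) → match; 3× O (H0) → no; 1× O (H1) → no; 1× Cl (H0) → no.
That gives 3 matching atoms.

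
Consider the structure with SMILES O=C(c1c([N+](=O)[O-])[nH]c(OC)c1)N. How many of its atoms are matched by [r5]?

5

The query [r5] means: r5 matches atoms in a five-membered ring.
Check the 13 heavy atoms by environment: 1× n (aromatic, in 5-ring) → match; 4× c (aromatic, in 5-ring) → match; 1× N (charge +1, acyclic) → no; 1× O (charge -1, acyclic) → no; 3× O (acyclic) → no; 2× C (acyclic) → no; 1× N (acyclic) → no.
Summing the matching environments: 1 + 4 = 5 matching atoms.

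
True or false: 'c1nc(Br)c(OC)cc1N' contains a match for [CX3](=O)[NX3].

False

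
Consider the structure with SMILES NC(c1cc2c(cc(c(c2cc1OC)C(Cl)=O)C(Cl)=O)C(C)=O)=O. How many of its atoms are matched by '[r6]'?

10

The query [r6] means: r6 matches atoms in a six-membered ring.
Check the 24 heavy atoms by environment: 10× c (aromatic, in 6-ring) → match; 5× O (acyclic) → no; 6× C (acyclic) → no; 2× Cl (acyclic) → no; 1× N (acyclic) → no.
That gives 10 matching atoms.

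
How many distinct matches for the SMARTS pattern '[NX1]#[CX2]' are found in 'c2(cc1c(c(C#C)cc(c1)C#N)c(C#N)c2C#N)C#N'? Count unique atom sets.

[NX1]#[CX2] is the SMARTS for a nitrile: a nitrogen triple-bonded to a two-connected carbon.
The molecule carries 4 separate instances of a nitrile (-C#N) meeting every constraint; each maps to a distinct set of atoms, giving 4 matches.

4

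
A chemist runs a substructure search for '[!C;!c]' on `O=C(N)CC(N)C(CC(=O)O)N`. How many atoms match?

6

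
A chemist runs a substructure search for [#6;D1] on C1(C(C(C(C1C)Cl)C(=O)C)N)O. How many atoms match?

The query [#6;D1] means: carbon bonded to exactly one heavy atom.
Check the 12 heavy atoms by environment: 6× C (D3) → no; 2× O (D1) → no; 2× C (D1) → match; 1× N (D1) → no; 1× Cl (D1) → no.
That gives 2 matching atoms.

2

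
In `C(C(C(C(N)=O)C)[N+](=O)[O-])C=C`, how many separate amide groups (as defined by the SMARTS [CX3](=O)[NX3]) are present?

1

[CX3](=O)[NX3] is the SMARTS for an amide: a carbonyl carbon bonded to a trivalent nitrogen.
Exactly one fragment in the molecule meets all constraints, giving 1 match.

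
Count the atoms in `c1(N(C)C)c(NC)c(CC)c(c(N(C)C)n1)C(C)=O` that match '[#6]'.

14

The query [#6] means: #6 matches any atom with atomic number 6 (carbon, aromatic or aliphatic).
Check the 19 heavy atoms by environment: 1× n (aromatic) → no; 5× c (aromatic) → match; 3× N → no; 9× C → match; 1× O → no.
Summing the matching environments: 5 + 9 = 14 matching atoms.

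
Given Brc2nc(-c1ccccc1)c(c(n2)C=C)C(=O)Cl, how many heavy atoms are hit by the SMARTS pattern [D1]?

4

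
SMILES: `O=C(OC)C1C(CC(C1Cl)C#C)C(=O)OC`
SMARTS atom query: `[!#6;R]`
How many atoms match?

0

Check the 16 heavy atoms by environment: 5× C (in 5-ring) → no; 1× Cl (acyclic) → no; 6× C (acyclic) → no; 4× O (acyclic) → no.
No environment satisfies the query, so 0 matching atoms.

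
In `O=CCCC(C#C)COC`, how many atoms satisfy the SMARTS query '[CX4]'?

Check the 10 heavy atoms by environment: 5× C (X4) → match; 1× O (X2) → no; 2× C (X2) → no; 1× C (X3) → no; 1× O (X1) → no.
That gives 5 matching atoms.

5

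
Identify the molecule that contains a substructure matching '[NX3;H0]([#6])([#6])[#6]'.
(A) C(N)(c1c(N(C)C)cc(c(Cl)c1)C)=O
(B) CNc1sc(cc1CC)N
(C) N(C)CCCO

[NX3;H0]([#6])([#6])[#6] describes a trivalent nitrogen with no H, bonded to three carbons (a tertiary amine).
(A) contains a dimethylamino group (-N(CH3)2), which satisfies every atom and bond constraint.
(B) has an N-methylamino group (-NHCH3) but the nitrogen still has one H (H1), not H0.
(C) has an N-methylamino group (-NHCH3) but the nitrogen still has one H (H1), not H0.
So the answer is (A).

A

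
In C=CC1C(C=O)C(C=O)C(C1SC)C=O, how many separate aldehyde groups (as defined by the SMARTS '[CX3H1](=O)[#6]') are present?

3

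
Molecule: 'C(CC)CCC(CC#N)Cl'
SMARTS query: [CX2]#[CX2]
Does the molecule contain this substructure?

The pattern [CX2]#[CX2] describes a carbon-carbon triple bond — an alkyne.
The closest candidate here is a nitrile (-C#N), but the triple bond is C#N, not C#C. No other fragment satisfies the full query, so there is no match.

No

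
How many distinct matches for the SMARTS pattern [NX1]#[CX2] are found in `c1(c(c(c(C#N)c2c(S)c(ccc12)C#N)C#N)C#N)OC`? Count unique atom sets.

[NX1]#[CX2] is the SMARTS for a nitrile: a nitrogen triple-bonded to a two-connected carbon.
The molecule carries 4 separate instances of a nitrile (-C#N) meeting every constraint; each maps to a distinct set of atoms, giving 4 matches.

4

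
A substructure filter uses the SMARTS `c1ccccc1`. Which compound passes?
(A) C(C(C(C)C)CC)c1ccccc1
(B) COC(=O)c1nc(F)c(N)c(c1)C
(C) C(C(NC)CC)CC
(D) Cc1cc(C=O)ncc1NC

A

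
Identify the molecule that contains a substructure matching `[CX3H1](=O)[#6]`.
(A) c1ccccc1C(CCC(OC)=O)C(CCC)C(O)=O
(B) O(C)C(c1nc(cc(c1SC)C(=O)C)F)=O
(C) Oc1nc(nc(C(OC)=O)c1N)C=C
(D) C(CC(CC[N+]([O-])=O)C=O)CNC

[CX3H1](=O)[#6] describes an sp2 carbon with one H, double-bonded to O and single-bonded to carbon (an aldehyde).
(A) has a carboxylic acid group (-C(=O)OH) but the carbonyl carbon has H0 and is bonded to O, not H1.
(B) has an acetyl/ketone group (-C(=O)CH3) but the carbonyl carbon has H0 (two carbon neighbours), not H1.
(C) has a methyl-ester group (-C(=O)OCH3) but the carbonyl carbon has H0, not H1.
(D) contains an aldehyde (-CHO), which satisfies every atom and bond constraint.
So the answer is (D).

D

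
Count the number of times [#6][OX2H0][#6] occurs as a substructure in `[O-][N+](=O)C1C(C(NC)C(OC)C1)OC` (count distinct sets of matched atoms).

2

[#6][OX2H0][#6] is the SMARTS for an ether: an aliphatic oxygen bridging two carbons with no H on the oxygen.
The molecule carries 2 separate instances of a methoxy ether (-OCH3) meeting every constraint; each maps to a distinct set of atoms, giving 2 matches.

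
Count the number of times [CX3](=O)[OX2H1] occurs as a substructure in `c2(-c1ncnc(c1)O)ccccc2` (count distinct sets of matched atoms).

0

[CX3](=O)[OX2H1] is the SMARTS for a carboxylic acid: an sp2 carbon double-bonded to O and single-bonded to an -OH oxygen.
No fragment in the molecule satisfies every constraint, giving 0 matches.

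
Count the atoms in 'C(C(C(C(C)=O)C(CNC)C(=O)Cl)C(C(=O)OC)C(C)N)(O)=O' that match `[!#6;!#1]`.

9

The query [!#6;!#1] means: not carbon and not hydrogen — any heteroatom.
Check the 23 heavy atoms by environment: 14× C → no; 2× N → match; 6× O → match; 1× Cl → match.
Summing the matching environments: 2 + 6 + 1 = 9 matching atoms.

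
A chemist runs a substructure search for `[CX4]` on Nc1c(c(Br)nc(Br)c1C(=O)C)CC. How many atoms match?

3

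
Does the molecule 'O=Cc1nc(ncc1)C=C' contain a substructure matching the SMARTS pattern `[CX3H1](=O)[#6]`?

The pattern [CX3H1](=O)[#6] describes an sp2 carbon with one H, double-bonded to O and single-bonded to carbon — an aldehyde.
The molecule carries an aldehyde (-CHO), whose atoms satisfy every constraint of the query, so the pattern matches.

Yes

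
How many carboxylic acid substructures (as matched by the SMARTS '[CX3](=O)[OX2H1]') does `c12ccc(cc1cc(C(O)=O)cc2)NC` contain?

1

[CX3](=O)[OX2H1] is the SMARTS for a carboxylic acid: an sp2 carbon double-bonded to O and single-bonded to an -OH oxygen.
Exactly one fragment in the molecule meets all constraints, giving 1 match.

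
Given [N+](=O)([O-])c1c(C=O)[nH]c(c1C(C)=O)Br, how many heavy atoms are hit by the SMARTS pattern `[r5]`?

5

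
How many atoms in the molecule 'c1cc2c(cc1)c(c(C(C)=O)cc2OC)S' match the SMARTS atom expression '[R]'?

The query [R] means: R matches any atom that is part of a ring.
Check the 16 heavy atoms by environment: 10× c (aromatic, in 6-ring) → match; 3× C (acyclic) → no; 2× O (acyclic) → no; 1× S (acyclic) → no.
That gives 10 matching atoms.

10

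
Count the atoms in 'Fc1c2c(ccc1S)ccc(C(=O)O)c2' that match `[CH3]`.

0

Check the 15 heavy atoms by environment: 5× c (aromatic, H0) → no; 5× c (aromatic, H1) → no; 1× S (H1) → no; 1× C (H0) → no; 1× O (H0) → no; 1× O (H1) → no; 1× F (H0) → no.
No environment satisfies the query, so 0 matching atoms.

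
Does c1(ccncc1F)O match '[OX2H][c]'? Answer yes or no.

The pattern [OX2H][c] describes a hydroxyl oxygen attached to an aromatic carbon — a phenol.
The molecule carries a hydroxyl group (-OH), whose atoms satisfy every constraint of the query, so the pattern matches.

Yes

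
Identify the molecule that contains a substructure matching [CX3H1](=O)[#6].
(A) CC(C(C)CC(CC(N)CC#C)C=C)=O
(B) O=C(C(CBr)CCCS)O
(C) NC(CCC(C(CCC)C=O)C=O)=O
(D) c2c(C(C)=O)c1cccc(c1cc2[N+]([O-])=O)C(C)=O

C

[CX3H1](=O)[#6] describes an sp2 carbon with one H, double-bonded to O and single-bonded to carbon (an aldehyde).
(A) has an acetyl/ketone group (-C(=O)CH3) but the carbonyl carbon has H0 (two carbon neighbours), not H1.
(B) has a carboxylic acid group (-C(=O)OH) but the carbonyl carbon has H0 and is bonded to O, not H1.
(C) contains an aldehyde (-CHO), which satisfies every atom and bond constraint.
(D) has an acetyl/ketone group (-C(=O)CH3) but the carbonyl carbon has H0 (two carbon neighbours), not H1.
So the answer is (C).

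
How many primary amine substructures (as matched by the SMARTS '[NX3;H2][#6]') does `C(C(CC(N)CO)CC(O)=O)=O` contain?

[NX3;H2][#6] is the SMARTS for a primary amine: a trivalent nitrogen with two H attached to carbon.
Exactly one fragment in the molecule meets all constraints, giving 1 match.

1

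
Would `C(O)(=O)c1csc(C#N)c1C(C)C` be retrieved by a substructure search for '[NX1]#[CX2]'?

Yes

The pattern [NX1]#[CX2] describes a nitrogen triple-bonded to a two-connected carbon — a nitrile.
The molecule carries a nitrile (-C#N), whose atoms satisfy every constraint of the query, so the pattern matches.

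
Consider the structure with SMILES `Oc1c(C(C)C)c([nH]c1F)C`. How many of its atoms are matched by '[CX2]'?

Check the 11 heavy atoms by environment: 1× n (aromatic, X3) → no; 4× c (aromatic, X3) → no; 4× C (X4) → no; 1× F (X1) → no; 1× O (X2) → no.
No environment satisfies the query, so 0 matching atoms.

0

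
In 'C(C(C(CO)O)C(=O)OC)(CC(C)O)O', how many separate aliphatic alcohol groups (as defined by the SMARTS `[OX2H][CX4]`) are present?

[OX2H][CX4] is the SMARTS for an aliphatic alcohol: a hydroxyl oxygen bound to an sp3 (X4) carbon.
The molecule carries 4 separate instances of a hydroxyl group (-OH) meeting every constraint; each maps to a distinct set of atoms, giving 4 matches.

4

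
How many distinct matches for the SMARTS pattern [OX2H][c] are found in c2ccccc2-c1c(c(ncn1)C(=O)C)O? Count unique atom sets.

1

[OX2H][c] is the SMARTS for a phenol: a hydroxyl oxygen attached to an aromatic carbon.
Exactly one fragment in the molecule meets all constraints, giving 1 match.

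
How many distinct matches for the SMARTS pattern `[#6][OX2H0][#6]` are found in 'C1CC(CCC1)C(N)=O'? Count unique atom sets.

[#6][OX2H0][#6] is the SMARTS for an ether: an aliphatic oxygen bridging two carbons with no H on the oxygen.
No fragment in the molecule satisfies every constraint, giving 0 matches.

0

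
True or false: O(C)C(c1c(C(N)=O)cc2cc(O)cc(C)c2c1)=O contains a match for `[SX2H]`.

False

The pattern [SX2H] describes an aliphatic sulfur with two connections, one being H — a thiol.
The closest candidate here is a hydroxyl group (-OH), but it is an -OH, not an -SH. No other fragment satisfies the full query, so there is no match.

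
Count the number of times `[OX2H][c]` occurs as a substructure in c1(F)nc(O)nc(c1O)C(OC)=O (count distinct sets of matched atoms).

[OX2H][c] is the SMARTS for a phenol: a hydroxyl oxygen attached to an aromatic carbon.
The molecule carries 2 separate instances of a hydroxyl group (-OH) meeting every constraint; each maps to a distinct set of atoms, giving 2 matches.

2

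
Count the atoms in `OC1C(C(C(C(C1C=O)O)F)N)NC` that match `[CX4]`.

7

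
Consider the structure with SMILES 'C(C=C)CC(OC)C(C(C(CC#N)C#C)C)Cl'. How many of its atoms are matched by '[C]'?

The query [C] means: uppercase C matches aliphatic (non-aromatic) carbon only.
Check the 17 heavy atoms by environment: 14× C → match; 1× O → no; 1× N → no; 1× Cl → no.
That gives 14 matching atoms.

14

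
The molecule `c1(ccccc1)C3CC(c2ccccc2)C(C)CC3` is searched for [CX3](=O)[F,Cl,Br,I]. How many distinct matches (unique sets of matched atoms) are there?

0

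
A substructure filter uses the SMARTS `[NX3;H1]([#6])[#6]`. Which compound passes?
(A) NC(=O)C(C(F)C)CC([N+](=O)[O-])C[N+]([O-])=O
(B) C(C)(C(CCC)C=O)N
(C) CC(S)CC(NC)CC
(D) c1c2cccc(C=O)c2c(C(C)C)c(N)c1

C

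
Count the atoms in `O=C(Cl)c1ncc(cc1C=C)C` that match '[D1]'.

4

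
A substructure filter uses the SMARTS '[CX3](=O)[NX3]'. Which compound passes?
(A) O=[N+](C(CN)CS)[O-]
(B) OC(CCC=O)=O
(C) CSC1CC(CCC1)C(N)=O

C

[CX3](=O)[NX3] describes a carbonyl carbon bonded to a trivalent nitrogen (an amide).
(A) has a primary amino group (-NH2) but the -NH2 is not attached to a carbonyl carbon.
(B) has a carboxylic acid group (-C(=O)OH) but the carbonyl is bonded to O, not to an NX3 nitrogen.
(C) contains a primary amide (-C(=O)NH2), which satisfies every atom and bond constraint.
So the answer is (C).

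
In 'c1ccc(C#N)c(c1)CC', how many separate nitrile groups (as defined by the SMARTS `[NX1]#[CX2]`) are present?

[NX1]#[CX2] is the SMARTS for a nitrile: a nitrogen triple-bonded to a two-connected carbon.
Exactly one fragment in the molecule meets all constraints, giving 1 match.

1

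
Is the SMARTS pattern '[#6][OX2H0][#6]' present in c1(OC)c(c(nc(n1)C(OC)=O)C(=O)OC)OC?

The pattern [#6][OX2H0][#6] describes an aliphatic oxygen bridging two carbons with no H on the oxygen — an ether.
The molecule carries a methoxy ether (-OCH3), whose atoms satisfy every constraint of the query, so the pattern matches.

Yes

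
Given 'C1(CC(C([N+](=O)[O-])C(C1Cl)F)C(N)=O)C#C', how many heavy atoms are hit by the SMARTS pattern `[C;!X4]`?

Check the 16 heavy atoms by environment: 6× C (X4) → no; 1× F (X1) → no; 1× N (charge +1, X3) → no; 1× O (charge -1, X1) → no; 2× O (X1) → no; 2× C (X2) → match; 1× C (X3) → match; 1× N (X3) → no; 1× Cl (X1) → no.
Summing the matching environments: 2 + 1 = 3 matching atoms.

3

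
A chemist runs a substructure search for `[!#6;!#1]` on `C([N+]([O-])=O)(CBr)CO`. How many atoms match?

5

The query [!#6;!#1] means: not carbon and not hydrogen — any heteroatom.
Check the 8 heavy atoms by environment: 3× C → no; 1× N (charge +1) → match; 1× O (charge -1) → match; 2× O → match; 1× Br → match.
Summing the matching environments: 1 + 1 + 2 + 1 = 5 matching atoms.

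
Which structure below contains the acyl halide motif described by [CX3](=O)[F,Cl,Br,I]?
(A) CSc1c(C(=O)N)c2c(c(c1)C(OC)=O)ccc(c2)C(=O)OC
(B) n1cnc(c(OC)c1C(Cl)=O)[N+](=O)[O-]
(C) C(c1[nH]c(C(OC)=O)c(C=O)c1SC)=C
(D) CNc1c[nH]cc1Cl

[CX3](=O)[F,Cl,Br,I] describes a carbonyl carbon bonded to a halogen (an acyl halide).
(A) has a methyl-ester group (-C(=O)OCH3) but the carbonyl is bonded to -O-C, not to a halogen.
(B) contains an acyl chloride (-C(=O)Cl), which satisfies every atom and bond constraint.
(C) has a methyl-ester group (-C(=O)OCH3) but the carbonyl is bonded to -O-C, not to a halogen.
(D) has a chloro substituent but the Cl is not on a carbonyl carbon.
So the answer is (B).

B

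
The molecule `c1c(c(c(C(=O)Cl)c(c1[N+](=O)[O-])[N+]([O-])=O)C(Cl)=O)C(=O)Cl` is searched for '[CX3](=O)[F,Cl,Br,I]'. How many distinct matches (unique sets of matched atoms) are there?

3

[CX3](=O)[F,Cl,Br,I] is the SMARTS for an acyl halide: a carbonyl carbon bonded to a halogen.
The molecule carries 3 separate instances of an acyl chloride (-C(=O)Cl) meeting every constraint; each maps to a distinct set of atoms, giving 3 matches.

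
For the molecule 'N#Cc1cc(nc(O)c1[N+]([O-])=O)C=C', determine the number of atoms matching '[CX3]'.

The query [CX3] means: C with X3: aliphatic carbon with exactly 3 total connections.
Check the 14 heavy atoms by environment: 1× n (aromatic, X2) → no; 5× c (aromatic, X3) → no; 1× N (charge +1, X3) → no; 1× O (charge -1, X1) → no; 1× O (X1) → no; 1× O (X2) → no; 1× C (X2) → no; 1× N (X1) → no; 2× C (X3) → match.
That gives 2 matching atoms.

2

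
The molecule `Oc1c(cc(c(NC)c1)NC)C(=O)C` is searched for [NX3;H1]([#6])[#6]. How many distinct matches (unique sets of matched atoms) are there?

2

[NX3;H1]([#6])[#6] is the SMARTS for a secondary amine: a trivalent nitrogen with one H, bonded to two carbons.
The molecule carries 2 separate instances of an N-methylamino group (-NHCH3) meeting every constraint; each maps to a distinct set of atoms, giving 2 matches.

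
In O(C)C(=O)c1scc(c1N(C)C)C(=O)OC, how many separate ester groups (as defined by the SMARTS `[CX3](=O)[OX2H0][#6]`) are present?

2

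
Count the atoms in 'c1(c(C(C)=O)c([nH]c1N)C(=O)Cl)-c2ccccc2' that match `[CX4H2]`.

Check the 18 heavy atoms by environment: 1× n (aromatic, H1, X3) → no; 5× c (aromatic, H0, X3) → no; 2× C (H0, X3) → no; 2× O (H0, X1) → no; 1× C (H3, X4) → no; 1× N (H2, X3) → no; 5× c (aromatic, H1, X3) → no; 1× Cl (H0, X1) → no.
No environment satisfies the query, so 0 matching atoms.

0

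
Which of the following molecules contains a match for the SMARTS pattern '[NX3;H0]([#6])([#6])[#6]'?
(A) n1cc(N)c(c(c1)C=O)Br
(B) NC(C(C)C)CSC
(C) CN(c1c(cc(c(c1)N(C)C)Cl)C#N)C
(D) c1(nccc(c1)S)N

C

[NX3;H0]([#6])([#6])[#6] describes a trivalent nitrogen with no H, bonded to three carbons (a tertiary amine).
(A) has a primary amino group (-NH2) but the nitrogen has H2, not H0 with three carbons.
(B) has a primary amino group (-NH2) but the nitrogen has H2, not H0 with three carbons.
(C) contains a dimethylamino group (-N(CH3)2), which satisfies every atom and bond constraint.
(D) has a primary amino group (-NH2) but the nitrogen has H2, not H0 with three carbons.
So the answer is (C).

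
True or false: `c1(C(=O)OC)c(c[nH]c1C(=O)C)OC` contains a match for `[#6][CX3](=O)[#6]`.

True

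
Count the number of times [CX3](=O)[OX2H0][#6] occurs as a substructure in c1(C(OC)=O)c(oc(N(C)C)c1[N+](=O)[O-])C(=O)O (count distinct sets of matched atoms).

1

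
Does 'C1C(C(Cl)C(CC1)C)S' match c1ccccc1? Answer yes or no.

No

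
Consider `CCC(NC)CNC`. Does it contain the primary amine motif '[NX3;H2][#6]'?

No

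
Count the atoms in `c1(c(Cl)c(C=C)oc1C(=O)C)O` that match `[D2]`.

Check the 12 heavy atoms by environment: 1× o (aromatic, D2) → match; 4× c (aromatic, D3) → no; 2× O (D1) → no; 1× C (D3) → no; 2× C (D1) → no; 1× C (D2) → match; 1× Cl (D1) → no.
Summing the matching environments: 1 + 1 = 2 matching atoms.

2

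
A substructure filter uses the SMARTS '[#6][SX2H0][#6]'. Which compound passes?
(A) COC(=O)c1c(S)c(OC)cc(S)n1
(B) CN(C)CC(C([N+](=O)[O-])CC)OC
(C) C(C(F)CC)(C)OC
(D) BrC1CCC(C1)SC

D

[#6][SX2H0][#6] describes an aliphatic sulfur bridging two carbons with no H on the sulfur (a thioether).
(A) has a methoxy ether (-OCH3) but the bridging atom is O, not S.
(B) has a methoxy ether (-OCH3) but the bridging atom is O, not S.
(C) has a methoxy ether (-OCH3) but the bridging atom is O, not S.
(D) contains a methylthio ether (-SCH3), which satisfies every atom and bond constraint.
So the answer is (D).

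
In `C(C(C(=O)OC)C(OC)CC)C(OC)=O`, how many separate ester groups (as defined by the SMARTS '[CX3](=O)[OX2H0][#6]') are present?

2

[CX3](=O)[OX2H0][#6] is the SMARTS for an ester: a carbonyl carbon bonded to an oxygen that is itself bonded to carbon (no H on that O).
The molecule carries 2 separate instances of a methyl-ester group (-C(=O)OCH3) meeting every constraint; each maps to a distinct set of atoms, giving 2 matches.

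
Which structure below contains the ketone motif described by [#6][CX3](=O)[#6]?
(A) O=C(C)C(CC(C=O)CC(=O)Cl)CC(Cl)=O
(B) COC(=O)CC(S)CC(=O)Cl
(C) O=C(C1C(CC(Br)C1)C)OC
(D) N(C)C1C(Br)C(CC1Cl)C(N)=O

[#6][CX3](=O)[#6] describes a carbonyl carbon (no H) flanked by two carbons (a ketone).
(A) contains an acetyl/ketone group (-C(=O)CH3), which satisfies every atom and bond constraint.
(B) has a methyl-ester group (-C(=O)OCH3) but one neighbour of the carbonyl carbon is O, not C.
(C) has a methyl-ester group (-C(=O)OCH3) but one neighbour of the carbonyl carbon is O, not C.
(D) has a primary amide (-C(=O)NH2) but one neighbour of the carbonyl carbon is N, not C.
So the answer is (A).

A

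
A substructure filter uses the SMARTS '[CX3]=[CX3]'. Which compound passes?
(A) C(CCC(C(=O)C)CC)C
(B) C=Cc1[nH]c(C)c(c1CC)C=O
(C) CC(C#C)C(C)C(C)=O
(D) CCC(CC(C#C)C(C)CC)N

[CX3]=[CX3] describes a non-aromatic C=C double bond between two sp2 carbons (an alkene).
(A) has an ethyl group (-CH2CH3) but its C-C bond is a single bond between CX4 carbons, not CX3=CX3.
(B) contains a vinyl group (-CH=CH2), which satisfies every atom and bond constraint.
(C) has an ethynyl group (-C#CH) but the C-C bond is a triple bond, not a double bond.
(D) has an ethynyl group (-C#CH) but the C-C bond is a triple bond, not a double bond.
So the answer is (B).

B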